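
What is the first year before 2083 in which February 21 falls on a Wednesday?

From one year to the next, a fixed date's weekday advances by 1, or by 2 when a Feb 29 lies between the two dates.
2083: February 21 is Sunday.
2082: Saturday (−1)
2081: Friday (−1)
2080: Wednesday (−2)
February 21 falls on a Wednesday in 2080.

2080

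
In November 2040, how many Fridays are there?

November 2040 has 30 days and begins on Thursday.
The first Friday is November 2.
Fridays fall on 2, 9, 16, 23, 30 — that's 5.

5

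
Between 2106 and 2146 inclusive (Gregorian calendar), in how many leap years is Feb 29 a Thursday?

Leap years in 2106–2146: 10 of them.
Feb 29 weekday advances by 5 (mod 7) from one leap year to the next four years later (or differs when a century non-leap intervenes).
Leap-day weekdays: 2108:Wed 2112:Mon 2116:Sat 2120:Thu✓ 2124:Tue 2128:Sun 2132:Fri 2136:Wed 2140:Mon 2144:Sat
Thursday: 2120 → 1.

1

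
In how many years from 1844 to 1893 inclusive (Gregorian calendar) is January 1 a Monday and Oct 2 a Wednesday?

2

Check each year's weekday for January 1 and Oct 2:
  1844: Mon/Wed ✓  1845: Wed/Thu  1846: Thu/Fri  1847: Fri/Sat  1848: Sat/Mon  1849: Mon/Tue  1850: Tue/Wed  1851: Wed/Thu  1852: Thu/Sat  1853: Sat/Sun  1854: Sun/Mon  1855: Mon/Tue  1856: Tue/Thu  1857: Thu/Fri  …(22 more)…  1880: Thu/Sat  1881: Sat/Sun  1882: Sun/Mon  1883: Mon/Tue  1884: Tue/Thu  1885: Thu/Fri  1886: Fri/Sat  1887: Sat/Sun  1888: Sun/Tue  1889: Tue/Wed  1890: Wed/Thu  1891: Thu/Fri  1892: Fri/Sun  1893: Sun/Mon
Both conditions hold in: 1844, 1872 — 2.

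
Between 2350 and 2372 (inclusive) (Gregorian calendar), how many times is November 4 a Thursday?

Track November 4's weekday year by year (advancing +1, or +2 across a Feb 29):
  2350: Sat  2351: Sun (+1)  2352: Tue (+2)  2353: Wed (+1)  2354: Thu (+1) ✓
  2355: Fri (+1)  2356: Sun (+2)  2357: Mon (+1)  2358: Tue (+1)  2359: Wed (+1)
  2360: Fri (+2)  2361: Sat (+1)  2362: Sun (+1)  2363: Mon (+1)  2364: Wed (+2)
  2365: Thu (+1) ✓  2366: Fri (+1)  2367: Sat (+1)  2368: Mon (+2)  2369: Tue (+1)
  2370: Wed (+1)  2371: Thu (+1) ✓  2372: Sat (+2)
Thursday years: 2354, 2365, 2371 — 3 in total.

3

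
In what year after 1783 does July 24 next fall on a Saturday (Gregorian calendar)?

From one year to the next, a fixed date's weekday advances by 1, or by 2 when a Feb 29 lies between the two dates.
1783: July 24 is Thursday.
1784: Saturday (+2)
July 24 falls on a Saturday in 1784.

1784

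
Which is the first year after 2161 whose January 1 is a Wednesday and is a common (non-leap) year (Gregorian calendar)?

Jan 1 advances by 2 weekdays after a leap year and by 1 after a common year.
2161: Jan 1 is Thursday.
2162: Friday
2163: Saturday
2164: Sunday (leap)
2165: Tuesday
2166: Wednesday
2166 begins on a Wednesday and is a common year.

2166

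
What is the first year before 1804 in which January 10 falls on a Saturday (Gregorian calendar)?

1801

From one year to the next, a fixed date's weekday advances by 1, or by 2 when a Feb 29 lies between the two dates.
1804: January 10 is Tuesday.
1803: Monday (−1)
1802: Sunday (−1)
1801: Saturday (−1)
January 10 falls on a Saturday in 1801.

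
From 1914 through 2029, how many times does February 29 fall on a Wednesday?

4

Leap years in 1914–2029: 29 of them.
Feb 29 weekday advances by 5 (mod 7) from one leap year to the next four years later (or differs when a century non-leap intervenes).
Leap-day weekdays: 1916:Tue 1920:Sun 1924:Fri 1928:Wed✓ 1932:Mon 1936:Sat 1940:Thu 1944:Tue 1948:Sun 1952:Fri 1956:Wed✓ 1960:Mon 1964:Sat …(3 more)… 1980:Fri 1984:Wed✓ 1988:Mon 1992:Sat 1996:Thu 2000:Tue 2004:Sun 2008:Fri 2012:Wed✓ 2016:Mon 2020:Sat 2024:Thu 2028:Tue
Wednesday: 1928, 1956, 1984, 2012 → 4.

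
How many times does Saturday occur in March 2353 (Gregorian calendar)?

March 2353 has 31 days and begins on Sunday.
The first Saturday is March 7.
Saturdays fall on 7, 14, 21, 28 — that's 4.

4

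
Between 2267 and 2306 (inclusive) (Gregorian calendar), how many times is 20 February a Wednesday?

6

Track 20 February's weekday year by year (advancing +1, or +2 across a Feb 29):
  2267: Wed ✓  2268: Thu (+1)  2269: Sat (+2)  2270: Sun (+1)  2271: Mon (+1)
  2272: Tue (+1)  2273: Thu (+2)  2274: Fri (+1)  2275: Sat (+1)  2276: Sun (+1)
  2277: Tue (+2)  2278: Wed (+1) ✓  2279: Thu (+1)  2280: Fri (+1)  … (12 more years) …
  2293: Mon (+2)  2294: Tue (+1)  2295: Wed (+1) ✓  2296: Thu (+1)  2297: Sat (+2)
  2298: Sun (+1)  2299: Mon (+1)  2300: Tue (+1)  2301: Wed (+1) ✓  2302: Thu (+1)
  2303: Fri (+1)  2304: Sat (+1)  2305: Mon (+2)  2306: Tue (+1)
Wednesday years: 2267, 2278, 2284, 2289, 2295, 2301 — 6 in total.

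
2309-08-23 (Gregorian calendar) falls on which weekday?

January 1, 2309 is a Friday.
August 23 is day 235 of the year, i.e. 234 days after Jan 1.
234 mod 7 = 3, so advance 3 weekdays from Friday: Monday.

Monday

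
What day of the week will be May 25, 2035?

Friday

January 1, 2035 is a Monday.
May 25 is day 145 of the year, i.e. 144 days after Jan 1.
144 mod 7 = 4, so advance 4 weekdays from Monday: Friday.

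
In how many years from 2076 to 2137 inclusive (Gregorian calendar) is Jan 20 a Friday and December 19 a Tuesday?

Check each year's weekday for Jan 20 and December 19:
  2076: Mon/Sat  2077: Wed/Sun  2078: Thu/Mon  2079: Fri/Tue ✓  2080: Sat/Thu  2081: Mon/Fri  2082: Tue/Sat  2083: Wed/Sun  2084: Thu/Tue  2085: Sat/Wed  2086: Sun/Thu  2087: Mon/Fri  2088: Tue/Sun  2089: Thu/Mon  …(34 more)…  2124: Thu/Tue  2125: Sat/Wed  2126: Sun/Thu  2127: Mon/Fri  2128: Tue/Sun  2129: Thu/Mon  2130: Fri/Tue ✓  2131: Sat/Wed  2132: Sun/Fri  2133: Tue/Sat  2134: Wed/Sun  2135: Thu/Mon  2136: Fri/Wed  2137: Sun/Thu
Both conditions hold in: 2079, 2090, 2102, 2113, 2119, 2130 — 6.

6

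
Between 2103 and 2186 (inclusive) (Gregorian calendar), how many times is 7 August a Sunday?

12

Track 7 August's weekday year by year (advancing +1, or +2 across a Feb 29):
  2103: Tue  2104: Thu (+2)  2105: Fri (+1)  2106: Sat (+1)  2107: Sun (+1) ✓
  2108: Tue (+2)  2109: Wed (+1)  2110: Thu (+1)  2111: Fri (+1)  2112: Sun (+2) ✓
  2113: Mon (+1)  2114: Tue (+1)  2115: Wed (+1)  2116: Fri (+2)  … (56 more years) …
  2173: Sat (+1)  2174: Sun (+1) ✓  2175: Mon (+1)  2176: Wed (+2)  2177: Thu (+1)
  2178: Fri (+1)  2179: Sat (+1)  2180: Mon (+2)  2181: Tue (+1)  2182: Wed (+1)
  2183: Thu (+1)  2184: Sat (+2)  2185: Sun (+1) ✓  2186: Mon (+1)
Sunday years: 2107, 2112, 2118, 2129, 2135, 2140, 2146, 2157, 2163, 2168, 2174, 2185 — 12 in total.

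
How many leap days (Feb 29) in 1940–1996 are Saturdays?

2

Leap years in 1940–1996: 15 of them.
Feb 29 weekday advances by 5 (mod 7) from one leap year to the next four years later (or differs when a century non-leap intervenes).
Leap-day weekdays: 1940:Thu 1944:Tue 1948:Sun 1952:Fri 1956:Wed 1960:Mon 1964:Sat✓ 1968:Thu 1972:Tue 1976:Sun 1980:Fri 1984:Wed 1988:Mon 1992:Sat✓ 1996:Thu
Saturday: 1964, 1992 → 2.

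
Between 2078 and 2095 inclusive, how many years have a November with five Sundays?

5

November has 30 days; it has five Sundays when Sunday falls among the first (month-length − 28) days — i.e. when November 1 is one of Sunday/Saturday.
November 1 by year: 2078:Tue 2079:Wed 2080:Fri 2081:Sat✓ 2082:Sun✓ 2083:Mon 2084:Wed 2085:Thu 2086:Fri 2087:Sat✓ 2088:Mon 2089:Tue 2090:Wed 2091:Thu 2092:Sat✓ 2093:Sun✓ 2094:Mon 2095:Tue
Years with five Sundays: 2081, 2082, 2087, 2092, 2093 → 5.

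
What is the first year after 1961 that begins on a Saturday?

Jan 1 advances by 2 weekdays after a leap year and by 1 after a common year.
1961: Jan 1 is Sunday.
1962: Monday
1963: Tuesday
1964: Wednesday (leap)
1965: Friday
1966: Saturday
1966 begins on a Saturday

1966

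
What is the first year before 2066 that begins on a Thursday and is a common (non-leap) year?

Jan 1 advances by 2 weekdays after a leap year and by 1 after a common year.
2066: Jan 1 is Friday.
2065: Thursday
2065 begins on a Thursday and is a common year.

2065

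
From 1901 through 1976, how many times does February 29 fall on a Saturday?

Leap years in 1901–1976: 19 of them.
Feb 29 weekday advances by 5 (mod 7) from one leap year to the next four years later (or differs when a century non-leap intervenes).
Leap-day weekdays: 1904:Mon 1908:Sat✓ 1912:Thu 1916:Tue 1920:Sun 1924:Fri 1928:Wed 1932:Mon 1936:Sat✓ 1940:Thu 1944:Tue 1948:Sun 1952:Fri 1956:Wed 1960:Mon 1964:Sat✓ 1968:Thu 1972:Tue 1976:Sun
Saturday: 1908, 1936, 1964 → 3.

3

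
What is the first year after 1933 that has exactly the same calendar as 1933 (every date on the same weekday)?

Two years share a calendar iff Jan 1 falls on the same weekday and both are leap or both are common. 1933: Jan 1 is Sunday, common year.
1934: Jan 1 Monday, common
1935: Jan 1 Tuesday, common
1936: Jan 1 Wednesday, leap
1937: Jan 1 Friday, common
1938: Jan 1 Saturday, common
1939: Jan 1 Sunday, common
1939 matches on both conditions.

1939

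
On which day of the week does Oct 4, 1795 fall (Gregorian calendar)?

Sunday

January 1, 1795 is a Thursday.
October 4 is day 277 of the year, i.e. 276 days after Jan 1.
276 mod 7 = 3, so advance 3 weekdays from Thursday: Sunday.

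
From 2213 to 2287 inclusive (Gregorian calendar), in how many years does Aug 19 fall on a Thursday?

Track Aug 19's weekday year by year (advancing +1, or +2 across a Feb 29):
  2213: Thu ✓  2214: Fri (+1)  2215: Sat (+1)  2216: Mon (+2)  2217: Tue (+1)
  2218: Wed (+1)  2219: Thu (+1) ✓  2220: Sat (+2)  2221: Sun (+1)  2222: Mon (+1)
  2223: Tue (+1)  2224: Thu (+2) ✓  2225: Fri (+1)  2226: Sat (+1)  … (47 more years) …
  2274: Wed (+1)  2275: Thu (+1) ✓  2276: Sat (+2)  2277: Sun (+1)  2278: Mon (+1)
  2279: Tue (+1)  2280: Thu (+2) ✓  2281: Fri (+1)  2282: Sat (+1)  2283: Sun (+1)
  2284: Tue (+2)  2285: Wed (+1)  2286: Thu (+1) ✓  2287: Fri (+1)
Thursday years: 2213, 2219, 2224, 2230, 2241, 2247, 2252, 2258, 2269, 2275, 2280, 2286 — 12 in total.

12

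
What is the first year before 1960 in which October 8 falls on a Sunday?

From one year to the next, a fixed date's weekday advances by 1, or by 2 when a Feb 29 lies between the two dates.
1960: October 8 is Saturday.
1959: Thursday (−2)
1958: Wednesday (−1)
1957: Tuesday (−1)
1956: Monday (−1)
1955: Saturday (−2)
1954: Friday (−1)
1953: Thursday (−1)
1952: Wednesday (−1)
1951: Monday (−2)
1950: Sunday (−1)
October 8 falls on a Sunday in 1950.

1950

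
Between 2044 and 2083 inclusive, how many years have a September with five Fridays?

12

September has 30 days; it has five Fridays when Friday falls among the first (month-length − 28) days — i.e. when September 1 is one of Friday/Thursday.
September 1 by year: 2044:Thu✓ 2045:Fri✓ 2046:Sat 2047:Sun 2048:Tue 2049:Wed 2050:Thu✓ 2051:Fri✓ 2052:Sun 2053:Mon 2054:Tue 2055:Wed 2056:Fri✓ 2057:Sat 2058:Sun …(10 more)… 2069:Sun 2070:Mon 2071:Tue 2072:Thu✓ 2073:Fri✓ 2074:Sat 2075:Sun 2076:Tue 2077:Wed 2078:Thu✓ 2079:Fri✓ 2080:Sun 2081:Mon 2082:Tue 2083:Wed
Years with five Fridays: 2044, 2045, 2050, 2051, 2056, 2061, 2062, 2067, 2072, 2073, 2078, 2079 → 12.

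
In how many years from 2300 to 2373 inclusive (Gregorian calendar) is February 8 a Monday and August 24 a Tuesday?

8

Check each year's weekday for February 8 and August 24:
  2300: Thu/Fri  2301: Fri/Sat  2302: Sat/Sun  2303: Sun/Mon  2304: Mon/Wed  2305: Wed/Thu  2306: Thu/Fri  2307: Fri/Sat  2308: Sat/Mon  2309: Mon/Tue ✓  2310: Tue/Wed  2311: Wed/Thu  2312: Thu/Sat  2313: Sat/Sun  …(46 more)…  2360: Mon/Wed  2361: Wed/Thu  2362: Thu/Fri  2363: Fri/Sat  2364: Sat/Mon  2365: Mon/Tue ✓  2366: Tue/Wed  2367: Wed/Thu  2368: Thu/Sat  2369: Sat/Sun  2370: Sun/Mon  2371: Mon/Tue ✓  2372: Tue/Thu  2373: Thu/Fri
Both conditions hold in: 2309, 2315, 2326, 2337, 2343, 2354, 2365, 2371 — 8.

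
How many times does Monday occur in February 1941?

February 1941 has 28 days and begins on Saturday.
The first Monday is February 3.
Mondays fall on 3, 10, 17, 24 — that's 4.

4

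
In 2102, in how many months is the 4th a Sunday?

Check the 4th of each month of 2102: Jan 4: Wed, Feb 4: Sat, Mar 4: Sat, Apr 4: Tue, May 4: Thu, Jun 4: Sun, Jul 4: Tue, Aug 4: Fri, Sep 4: Mon, Oct 4: Wed, Nov 4: Sat, Dec 4: Mon.
Sunday occurs in June — 1 month.

1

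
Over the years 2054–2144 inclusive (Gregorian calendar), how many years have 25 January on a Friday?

14

Track 25 January's weekday year by year (advancing +1, or +2 across a Feb 29):
  2054: Sun  2055: Mon (+1)  2056: Tue (+1)  2057: Thu (+2)  2058: Fri (+1) ✓
  2059: Sat (+1)  2060: Sun (+1)  2061: Tue (+2)  2062: Wed (+1)  2063: Thu (+1)
  2064: Fri (+1) ✓  2065: Sun (+2)  2066: Mon (+1)  2067: Tue (+1)  … (63 more years) …
  2131: Thu (+1)  2132: Fri (+1) ✓  2133: Sun (+2)  2134: Mon (+1)  2135: Tue (+1)
  2136: Wed (+1)  2137: Fri (+2) ✓  2138: Sat (+1)  2139: Sun (+1)  2140: Mon (+1)
  2141: Wed (+2)  2142: Thu (+1)  2143: Fri (+1) ✓  2144: Sat (+1)
Friday years: 2058, 2064, 2069, 2075, 2086, 2092, 2097, 2104, 2109, 2115, 2126, 2132, 2137, 2143 — 14 in total.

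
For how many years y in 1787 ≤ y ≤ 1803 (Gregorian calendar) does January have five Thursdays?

8

January has 31 days; it has five Thursdays when Thursday falls among the first (month-length − 28) days — i.e. when January 1 is one of Thursday/Wednesday/Tuesday.
January 1 by year: 1787:Mon 1788:Tue✓ 1789:Thu✓ 1790:Fri 1791:Sat 1792:Sun 1793:Tue✓ 1794:Wed✓ 1795:Thu✓ 1796:Fri 1797:Sun 1798:Mon 1799:Tue✓ 1800:Wed✓ 1801:Thu✓ 1802:Fri 1803:Sat
Years with five Thursdays: 1788, 1789, 1793, 1794, 1795, 1799, 1800, 1801 → 8.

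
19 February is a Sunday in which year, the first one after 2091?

2096

From one year to the next, a fixed date's weekday advances by 1, or by 2 when a Feb 29 lies between the two dates.
2091: February 19 is Monday.
2092: Tuesday (+1)
2093: Thursday (+2)
2094: Friday (+1)
2095: Saturday (+1)
2096: Sunday (+1)
19 February falls on a Sunday in 2096.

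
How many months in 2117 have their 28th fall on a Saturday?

Check the 28th of each month of 2117: Jan 28: Thu, Feb 28: Sun, Mar 28: Sun, Apr 28: Wed, May 28: Fri, Jun 28: Mon, Jul 28: Wed, Aug 28: Sat, Sep 28: Tue, Oct 28: Thu, Nov 28: Sun, Dec 28: Tue.
Saturday occurs in August — 1 month.

1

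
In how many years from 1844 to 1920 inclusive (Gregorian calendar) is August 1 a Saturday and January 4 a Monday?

Check each year's weekday for August 1 and January 4:
  1844: Thu/Thu  1845: Fri/Sat  1846: Sat/Sun  1847: Sun/Mon  1848: Tue/Tue  1849: Wed/Thu  1850: Thu/Fri  1851: Fri/Sat  1852: Sun/Sun  1853: Mon/Tue  1854: Tue/Wed  1855: Wed/Thu  1856: Fri/Fri  1857: Sat/Sun  …(49 more)…  1907: Thu/Fri  1908: Sat/Sat  1909: Sun/Mon  1910: Mon/Tue  1911: Tue/Wed  1912: Thu/Thu  1913: Fri/Sat  1914: Sat/Sun  1915: Sun/Mon  1916: Tue/Tue  1917: Wed/Thu  1918: Thu/Fri  1919: Fri/Sat  1920: Sun/Sun
Both conditions hold in: no year — 0.

0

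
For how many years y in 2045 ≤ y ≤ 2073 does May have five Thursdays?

12

May has 31 days; it has five Thursdays when Thursday falls among the first (month-length − 28) days — i.e. when May 1 is one of Thursday/Wednesday/Tuesday.
May 1 by year: 2045:Mon 2046:Tue✓ 2047:Wed✓ 2048:Fri 2049:Sat 2050:Sun 2051:Mon 2052:Wed✓ 2053:Thu✓ 2054:Fri 2055:Sat 2056:Mon 2057:Tue✓ 2058:Wed✓ 2059:Thu✓ 2060:Sat 2061:Sun 2062:Mon 2063:Tue✓ 2064:Thu✓ 2065:Fri 2066:Sat 2067:Sun 2068:Tue✓ 2069:Wed✓ 2070:Thu✓ 2071:Fri 2072:Sun 2073:Mon
Years with five Thursdays: 2046, 2047, 2052, 2053, 2057, 2058, 2059, 2063, 2064, 2068, 2069, 2070 → 12.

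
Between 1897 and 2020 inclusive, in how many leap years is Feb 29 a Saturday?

5

Leap years in 1897–2020: 30 of them.
Feb 29 weekday advances by 5 (mod 7) from one leap year to the next four years later (or differs when a century non-leap intervenes).
Leap-day weekdays: 1904:Mon 1908:Sat✓ 1912:Thu 1916:Tue 1920:Sun 1924:Fri 1928:Wed 1932:Mon 1936:Sat✓ 1940:Thu 1944:Tue 1948:Sun 1952:Fri …(4 more)… 1972:Tue 1976:Sun 1980:Fri 1984:Wed 1988:Mon 1992:Sat✓ 1996:Thu 2000:Tue 2004:Sun 2008:Fri 2012:Wed 2016:Mon 2020:Sat✓
Saturday: 1908, 1936, 1964, 1992, 2020 → 5.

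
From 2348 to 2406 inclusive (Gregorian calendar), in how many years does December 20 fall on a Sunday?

8

Track December 20's weekday year by year (advancing +1, or +2 across a Feb 29):
  2348: Mon  2349: Tue (+1)  2350: Wed (+1)  2351: Thu (+1)  2352: Sat (+2)
  2353: Sun (+1) ✓  2354: Mon (+1)  2355: Tue (+1)  2356: Thu (+2)  2357: Fri (+1)
  2358: Sat (+1)  2359: Sun (+1) ✓  2360: Tue (+2)  2361: Wed (+1)  … (31 more years) …
  2393: Mon (+1)  2394: Tue (+1)  2395: Wed (+1)  2396: Fri (+2)  2397: Sat (+1)
  2398: Sun (+1) ✓  2399: Mon (+1)  2400: Wed (+2)  2401: Thu (+1)  2402: Fri (+1)
  2403: Sat (+1)  2404: Mon (+2)  2405: Tue (+1)  2406: Wed (+1)
Sunday years: 2353, 2359, 2364, 2370, 2381, 2387, 2392, 2398 — 8 in total.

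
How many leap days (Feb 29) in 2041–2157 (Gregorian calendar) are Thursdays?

4

Leap years in 2041–2157: 28 of them.
Feb 29 weekday advances by 5 (mod 7) from one leap year to the next four years later (or differs when a century non-leap intervenes).
Leap-day weekdays: 2044:Mon 2048:Sat 2052:Thu✓ 2056:Tue 2060:Sun 2064:Fri 2068:Wed 2072:Mon 2076:Sat 2080:Thu✓ 2084:Tue 2088:Sun 2092:Fri 2096:Wed 2104:Fri 2108:Wed 2112:Mon 2116:Sat 2120:Thu✓ 2124:Tue 2128:Sun 2132:Fri 2136:Wed 2140:Mon 2144:Sat 2148:Thu✓ 2152:Tue 2156:Sun
Thursday: 2052, 2080, 2120, 2148 → 4.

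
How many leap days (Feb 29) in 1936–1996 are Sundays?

2

Leap years in 1936–1996: 16 of them.
Feb 29 weekday advances by 5 (mod 7) from one leap year to the next four years later (or differs when a century non-leap intervenes).
Leap-day weekdays: 1936:Sat 1940:Thu 1944:Tue 1948:Sun✓ 1952:Fri 1956:Wed 1960:Mon 1964:Sat 1968:Thu 1972:Tue 1976:Sun✓ 1980:Fri 1984:Wed 1988:Mon 1992:Sat 1996:Thu
Sunday: 1948, 1976 → 2.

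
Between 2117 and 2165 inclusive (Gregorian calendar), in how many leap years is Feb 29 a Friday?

Leap years in 2117–2165: 12 of them.
Feb 29 weekday advances by 5 (mod 7) from one leap year to the next four years later (or differs when a century non-leap intervenes).
Leap-day weekdays: 2120:Thu 2124:Tue 2128:Sun 2132:Fri✓ 2136:Wed 2140:Mon 2144:Sat 2148:Thu 2152:Tue 2156:Sun 2160:Fri✓ 2164:Wed
Friday: 2132, 2160 → 2.

2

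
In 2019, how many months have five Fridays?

A month of length L has five Fridays iff its first Friday is on day ≤ L−28 (so day 1–3 in a 31-day month, 1–2 in a 30-day month, day 1 in a leap February).
Checking each month of 2019: Jan starts Tue (31d); Feb starts Fri (28d); Mar starts Fri (31d) ✓; Apr starts Mon (30d); May starts Wed (31d) ✓; Jun starts Sat (30d); Jul starts Mon (31d); Aug starts Thu (31d) ✓; Sep starts Sun (30d); Oct starts Tue (31d); Nov starts Fri (30d) ✓; Dec starts Sun (31d).
Five-Friday months: March, May, August, November → 4.

4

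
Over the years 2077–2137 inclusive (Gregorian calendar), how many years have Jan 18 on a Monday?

Track Jan 18's weekday year by year (advancing +1, or +2 across a Feb 29):
  2077: Mon ✓  2078: Tue (+1)  2079: Wed (+1)  2080: Thu (+1)  2081: Sat (+2)
  2082: Sun (+1)  2083: Mon (+1) ✓  2084: Tue (+1)  2085: Thu (+2)  2086: Fri (+1)
  2087: Sat (+1)  2088: Sun (+1)  2089: Tue (+2)  2090: Wed (+1)  … (33 more years) …
  2124: Tue (+1)  2125: Thu (+2)  2126: Fri (+1)  2127: Sat (+1)  2128: Sun (+1)
  2129: Tue (+2)  2130: Wed (+1)  2131: Thu (+1)  2132: Fri (+1)  2133: Sun (+2)
  2134: Mon (+1) ✓  2135: Tue (+1)  2136: Wed (+1)  2137: Fri (+2)
Monday years: 2077, 2083, 2094, 2100, 2106, 2112, 2117, 2123, 2134 — 9 in total.

9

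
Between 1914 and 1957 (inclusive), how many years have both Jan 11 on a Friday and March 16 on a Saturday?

5

Check each year's weekday for Jan 11 and March 16:
  1914: Sun/Mon  1915: Mon/Tue  1916: Tue/Thu  1917: Thu/Fri  1918: Fri/Sat ✓  1919: Sat/Sun  1920: Sun/Tue  1921: Tue/Wed  1922: Wed/Thu  1923: Thu/Fri  1924: Fri/Sun  1925: Sun/Mon  1926: Mon/Tue  1927: Tue/Wed  …(16 more)…  1944: Tue/Thu  1945: Thu/Fri  1946: Fri/Sat ✓  1947: Sat/Sun  1948: Sun/Tue  1949: Tue/Wed  1950: Wed/Thu  1951: Thu/Fri  1952: Fri/Sun  1953: Sun/Mon  1954: Mon/Tue  1955: Tue/Wed  1956: Wed/Fri  1957: Fri/Sat ✓
Both conditions hold in: 1918, 1929, 1935, 1946, 1957 — 5.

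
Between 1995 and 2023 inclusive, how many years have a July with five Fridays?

12

July has 31 days; it has five Fridays when Friday falls among the first (month-length − 28) days — i.e. when July 1 is one of Friday/Thursday/Wednesday.
July 1 by year: 1995:Sat 1996:Mon 1997:Tue 1998:Wed✓ 1999:Thu✓ 2000:Sat 2001:Sun 2002:Mon 2003:Tue 2004:Thu✓ 2005:Fri✓ 2006:Sat 2007:Sun 2008:Tue 2009:Wed✓ 2010:Thu✓ 2011:Fri✓ 2012:Sun 2013:Mon 2014:Tue 2015:Wed✓ 2016:Fri✓ 2017:Sat 2018:Sun 2019:Mon 2020:Wed✓ 2021:Thu✓ 2022:Fri✓ 2023:Sat
Years with five Fridays: 1998, 1999, 2004, 2005, 2009, 2010, 2011, 2015, 2016, 2020, 2021, 2022 → 12.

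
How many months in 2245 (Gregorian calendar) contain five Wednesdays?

A month of length L has five Wednesdays iff its first Wednesday is on day ≤ L−28 (so day 1–3 in a 31-day month, 1–2 in a 30-day month, day 1 in a leap February).
Checking each month of 2245: Jan starts Wed (31d) ✓; Feb starts Sat (28d); Mar starts Sat (31d); Apr starts Tue (30d) ✓; May starts Thu (31d); Jun starts Sun (30d); Jul starts Tue (31d) ✓; Aug starts Fri (31d); Sep starts Mon (30d); Oct starts Wed (31d) ✓; Nov starts Sat (30d); Dec starts Mon (31d) ✓.
Five-Wednesday months: January, April, July, October, December → 5.

5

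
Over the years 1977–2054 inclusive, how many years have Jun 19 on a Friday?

12

Track Jun 19's weekday year by year (advancing +1, or +2 across a Feb 29):
  1977: Sun  1978: Mon (+1)  1979: Tue (+1)  1980: Thu (+2)  1981: Fri (+1) ✓
  1982: Sat (+1)  1983: Sun (+1)  1984: Tue (+2)  1985: Wed (+1)  1986: Thu (+1)
  1987: Fri (+1) ✓  1988: Sun (+2)  1989: Mon (+1)  1990: Tue (+1)  … (50 more years) …
  2041: Wed (+1)  2042: Thu (+1)  2043: Fri (+1) ✓  2044: Sun (+2)  2045: Mon (+1)
  2046: Tue (+1)  2047: Wed (+1)  2048: Fri (+2) ✓  2049: Sat (+1)  2050: Sun (+1)
  2051: Mon (+1)  2052: Wed (+2)  2053: Thu (+1)  2054: Fri (+1) ✓
Friday years: 1981, 1987, 1992, 1998, 2009, 2015, 2020, 2026, 2037, 2043, 2048, 2054 — 12 in total.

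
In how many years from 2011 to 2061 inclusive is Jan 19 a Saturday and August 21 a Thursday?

Check each year's weekday for Jan 19 and August 21:
  2011: Wed/Sun  2012: Thu/Tue  2013: Sat/Wed  2014: Sun/Thu  2015: Mon/Fri  2016: Tue/Sun  2017: Thu/Mon  2018: Fri/Tue  2019: Sat/Wed  2020: Sun/Fri  2021: Tue/Sat  2022: Wed/Sun  2023: Thu/Mon  2024: Fri/Wed  …(23 more)…  2048: Sun/Fri  2049: Tue/Sat  2050: Wed/Sun  2051: Thu/Mon  2052: Fri/Wed  2053: Sun/Thu  2054: Mon/Fri  2055: Tue/Sat  2056: Wed/Mon  2057: Fri/Tue  2058: Sat/Wed  2059: Sun/Thu  2060: Mon/Sat  2061: Wed/Sun
Both conditions hold in: 2036 — 1.

1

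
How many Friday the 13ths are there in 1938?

1

Check the 13th of each month of 1938: Jan 13: Thu, Feb 13: Sun, Mar 13: Sun, Apr 13: Wed, May 13: Fri, Jun 13: Mon, Jul 13: Wed, Aug 13: Sat, Sep 13: Tue, Oct 13: Thu, Nov 13: Sun, Dec 13: Tue.
Friday occurs in May — 1 month.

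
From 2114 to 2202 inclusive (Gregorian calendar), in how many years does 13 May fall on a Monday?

13

Track 13 May's weekday year by year (advancing +1, or +2 across a Feb 29):
  2114: Sun  2115: Mon (+1) ✓  2116: Wed (+2)  2117: Thu (+1)  2118: Fri (+1)
  2119: Sat (+1)  2120: Mon (+2) ✓  2121: Tue (+1)  2122: Wed (+1)  2123: Thu (+1)
  2124: Sat (+2)  2125: Sun (+1)  2126: Mon (+1) ✓  2127: Tue (+1)  … (61 more years) …
  2189: Wed (+1)  2190: Thu (+1)  2191: Fri (+1)  2192: Sun (+2)  2193: Mon (+1) ✓
  2194: Tue (+1)  2195: Wed (+1)  2196: Fri (+2)  2197: Sat (+1)  2198: Sun (+1)
  2199: Mon (+1) ✓  2200: Tue (+1)  2201: Wed (+1)  2202: Thu (+1)
Monday years: 2115, 2120, 2126, 2137, 2143, 2148, 2154, 2165, 2171, 2176, 2182, 2193, 2199 — 13 in total.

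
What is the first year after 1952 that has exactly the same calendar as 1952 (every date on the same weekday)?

1980

Two years share a calendar iff Jan 1 falls on the same weekday and both are leap or both are common. 1952: Jan 1 is Tuesday, leap year.
1953: Jan 1 Thursday, common
1954: Jan 1 Friday, common
1955: Jan 1 Saturday, common
1956: Jan 1 Sunday, leap
1957: Jan 1 Tuesday, common
1958: Jan 1 Wednesday, common
1959: Jan 1 Thursday, common
1960: Jan 1 Friday, leap
1961: Jan 1 Sunday, common
1962: Jan 1 Monday, common
1963: Jan 1 Tuesday, common
1964: Jan 1 Wednesday, leap
1965: Jan 1 Friday, common
1966: Jan 1 Saturday, common
1967: Jan 1 Sunday, common
1968: Jan 1 Monday, leap
1969: Jan 1 Wednesday, common
1970: Jan 1 Thursday, common
1971: Jan 1 Friday, common
1972: Jan 1 Saturday, leap
1973: Jan 1 Monday, common
1974: Jan 1 Tuesday, common
1975: Jan 1 Wednesday, common
1976: Jan 1 Thursday, leap
1977: Jan 1 Saturday, common
1978: Jan 1 Sunday, common
1979: Jan 1 Monday, common
1980: Jan 1 Tuesday, leap
1980 matches on both conditions.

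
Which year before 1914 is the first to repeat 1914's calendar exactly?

1903

Two years share a calendar iff Jan 1 falls on the same weekday and both are leap or both are common. 1914: Jan 1 is Thursday, common year.
1913: Jan 1 Wednesday, common
1912: Jan 1 Monday, leap
1911: Jan 1 Sunday, common
1910: Jan 1 Saturday, common
1909: Jan 1 Friday, common
1908: Jan 1 Wednesday, leap
1907: Jan 1 Tuesday, common
1906: Jan 1 Monday, common
1905: Jan 1 Sunday, common
1904: Jan 1 Friday, leap
1903: Jan 1 Thursday, common
1903 matches on both conditions.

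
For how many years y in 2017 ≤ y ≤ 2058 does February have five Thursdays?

2

February has 28 days (29 in leap years); it has five Thursdays when Thursday falls among the first (month-length − 28) days — i.e. when February 1 is Thursday in a leap year (never in a common year).
February 1 by year: 2017:Wed 2018:Thu 2019:Fri 2020:Sat 2021:Mon 2022:Tue 2023:Wed 2024:Thu✓ 2025:Sat 2026:Sun 2027:Mon 2028:Tue 2029:Thu 2030:Fri 2031:Sat …(12 more)… 2044:Mon 2045:Wed 2046:Thu 2047:Fri 2048:Sat 2049:Mon 2050:Tue 2051:Wed 2052:Thu✓ 2053:Sat 2054:Sun 2055:Mon 2056:Tue 2057:Thu 2058:Fri
Years with five Thursdays: 2024, 2052 → 2.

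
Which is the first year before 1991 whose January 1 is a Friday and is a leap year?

1988

Jan 1 advances by 2 weekdays after a leap year and by 1 after a common year.
1991: Jan 1 is Tuesday.
1990: Monday
1989: Sunday
1988: Friday (leap)
1988 begins on a Friday and is a leap year.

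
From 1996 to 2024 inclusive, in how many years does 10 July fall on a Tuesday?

Track 10 July's weekday year by year (advancing +1, or +2 across a Feb 29):
  1996: Wed  1997: Thu (+1)  1998: Fri (+1)  1999: Sat (+1)  2000: Mon (+2)
  2001: Tue (+1) ✓  2002: Wed (+1)  2003: Thu (+1)  2004: Sat (+2)  2005: Sun (+1)
  2006: Mon (+1)  2007: Tue (+1) ✓  2008: Thu (+2)  2009: Fri (+1)  2010: Sat (+1)
  2011: Sun (+1)  2012: Tue (+2) ✓  2013: Wed (+1)  2014: Thu (+1)  2015: Fri (+1)
  2016: Sun (+2)  2017: Mon (+1)  2018: Tue (+1) ✓  2019: Wed (+1)  2020: Fri (+2)
  2021: Sat (+1)  2022: Sun (+1)  2023: Mon (+1)  2024: Wed (+2)
Tuesday years: 2001, 2007, 2012, 2018 — 4 in total.

4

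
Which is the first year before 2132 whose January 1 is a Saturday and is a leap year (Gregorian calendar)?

Jan 1 advances by 2 weekdays after a leap year and by 1 after a common year.
2132: Jan 1 is Tuesday (leap).
2131: Monday
2130: Sunday
2129: Saturday
2128: Thursday (leap)
2127: Wednesday
2126: Tuesday
2125: Monday
2124: Saturday (leap)
2124 begins on a Saturday and is a leap year.

2124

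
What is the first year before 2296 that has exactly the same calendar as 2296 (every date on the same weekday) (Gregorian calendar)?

Two years share a calendar iff Jan 1 falls on the same weekday and both are leap or both are common. 2296: Jan 1 is Wednesday, leap year.
2295: Jan 1 Tuesday, common
2294: Jan 1 Monday, common
2293: Jan 1 Sunday, common
2292: Jan 1 Friday, leap
2291: Jan 1 Thursday, common
2290: Jan 1 Wednesday, common
2289: Jan 1 Tuesday, common
2288: Jan 1 Sunday, leap
2287: Jan 1 Saturday, common
2286: Jan 1 Friday, common
2285: Jan 1 Thursday, common
2284: Jan 1 Tuesday, leap
2283: Jan 1 Monday, common
2282: Jan 1 Sunday, common
2281: Jan 1 Saturday, common
2280: Jan 1 Thursday, leap
2279: Jan 1 Wednesday, common
2278: Jan 1 Tuesday, common
2277: Jan 1 Monday, common
2276: Jan 1 Saturday, leap
2275: Jan 1 Friday, common
2274: Jan 1 Thursday, common
2273: Jan 1 Wednesday, common
2272: Jan 1 Monday, leap
2271: Jan 1 Sunday, common
2270: Jan 1 Saturday, common
2269: Jan 1 Friday, common
2268: Jan 1 Wednesday, leap
2268 matches on both conditions.

2268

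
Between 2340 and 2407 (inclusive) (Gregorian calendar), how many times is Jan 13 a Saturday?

11

Track Jan 13's weekday year by year (advancing +1, or +2 across a Feb 29):
  2340: Sat ✓  2341: Mon (+2)  2342: Tue (+1)  2343: Wed (+1)  2344: Thu (+1)
  2345: Sat (+2) ✓  2346: Sun (+1)  2347: Mon (+1)  2348: Tue (+1)  2349: Thu (+2)
  2350: Fri (+1)  2351: Sat (+1) ✓  2352: Sun (+1)  2353: Tue (+2)  … (40 more years) …
  2394: Thu (+1)  2395: Fri (+1)  2396: Sat (+1) ✓  2397: Mon (+2)  2398: Tue (+1)
  2399: Wed (+1)  2400: Thu (+1)  2401: Sat (+2) ✓  2402: Sun (+1)  2403: Mon (+1)
  2404: Tue (+1)  2405: Thu (+2)  2406: Fri (+1)  2407: Sat (+1) ✓
Saturday years: 2340, 2345, 2351, 2362, 2368, 2373, 2379, 2390, 2396, 2401, 2407 — 11 in total.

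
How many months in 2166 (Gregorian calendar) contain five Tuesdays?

A month of length L has five Tuesdays iff its first Tuesday is on day ≤ L−28 (so day 1–3 in a 31-day month, 1–2 in a 30-day month, day 1 in a leap February).
Checking each month of 2166: Jan starts Wed (31d); Feb starts Sat (28d); Mar starts Sat (31d); Apr starts Tue (30d) ✓; May starts Thu (31d); Jun starts Sun (30d); Jul starts Tue (31d) ✓; Aug starts Fri (31d); Sep starts Mon (30d) ✓; Oct starts Wed (31d); Nov starts Sat (30d); Dec starts Mon (31d) ✓.
Five-Tuesday months: April, July, September, December → 4.

4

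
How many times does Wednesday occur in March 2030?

4

March 2030 has 31 days and begins on Friday.
The first Wednesday is March 6.
Wednesdays fall on 6, 13, 20, 27 — that's 4.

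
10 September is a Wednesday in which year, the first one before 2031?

2025

From one year to the next, a fixed date's weekday advances by 1, or by 2 when a Feb 29 lies between the two dates.
2031: September 10 is Wednesday.
2030: Tuesday (−1)
2029: Monday (−1)
2028: Sunday (−1)
2027: Friday (−2)
2026: Thursday (−1)
2025: Wednesday (−1)
10 September falls on a Wednesday in 2025.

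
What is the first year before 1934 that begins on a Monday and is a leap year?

1912

Jan 1 advances by 2 weekdays after a leap year and by 1 after a common year.
1934: Jan 1 is Monday.
1933: Sunday
1932: Friday (leap)
1931: Thursday
1930: Wednesday
1929: Tuesday
1928: Sunday (leap)
1927: Saturday
1926: Friday
1925: Thursday
1924: Tuesday (leap)
1923: Monday
1922: Sunday
1921: Saturday
1920: Thursday (leap)
1919: Wednesday
1918: Tuesday
1917: Monday
1916: Saturday (leap)
1915: Friday
1914: Thursday
1913: Wednesday
1912: Monday (leap)
1912 begins on a Monday and is a leap year.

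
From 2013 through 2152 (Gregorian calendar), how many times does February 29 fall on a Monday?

Leap years in 2013–2152: 34 of them.
Feb 29 weekday advances by 5 (mod 7) from one leap year to the next four years later (or differs when a century non-leap intervenes).
Leap-day weekdays: 2016:Mon✓ 2020:Sat 2024:Thu 2028:Tue 2032:Sun 2036:Fri 2040:Wed 2044:Mon✓ 2048:Sat 2052:Thu 2056:Tue 2060:Sun 2064:Fri …(8 more)… 2104:Fri 2108:Wed 2112:Mon✓ 2116:Sat 2120:Thu 2124:Tue 2128:Sun 2132:Fri 2136:Wed 2140:Mon✓ 2144:Sat 2148:Thu 2152:Tue
Monday: 2016, 2044, 2072, 2112, 2140 → 5.

5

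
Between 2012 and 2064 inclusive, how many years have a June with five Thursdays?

June has 30 days; it has five Thursdays when Thursday falls among the first (month-length − 28) days — i.e. when June 1 is one of Thursday/Wednesday.
June 1 by year: 2012:Fri 2013:Sat 2014:Sun 2015:Mon 2016:Wed✓ 2017:Thu✓ 2018:Fri 2019:Sat 2020:Mon 2021:Tue 2022:Wed✓ 2023:Thu✓ 2024:Sat 2025:Sun 2026:Mon …(23 more)… 2050:Wed✓ 2051:Thu✓ 2052:Sat 2053:Sun 2054:Mon 2055:Tue 2056:Thu✓ 2057:Fri 2058:Sat 2059:Sun 2060:Tue 2061:Wed✓ 2062:Thu✓ 2063:Fri 2064:Sun
Years with five Thursdays: 2016, 2017, 2022, 2023, 2028, 2033, 2034, 2039, 2044, 2045, 2050, 2051, 2056, 2061, 2062 → 15.

15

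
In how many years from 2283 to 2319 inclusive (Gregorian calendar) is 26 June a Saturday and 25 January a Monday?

4

Check each year's weekday for 26 June and 25 January:
  2283: Tue/Thu  2284: Thu/Fri  2285: Fri/Sun  2286: Sat/Mon ✓  2287: Sun/Tue  2288: Tue/Wed  2289: Wed/Fri  2290: Thu/Sat  2291: Fri/Sun  2292: Sun/Mon  2293: Mon/Wed  2294: Tue/Thu  2295: Wed/Fri  2296: Fri/Sat  …(9 more)…  2306: Tue/Thu  2307: Wed/Fri  2308: Fri/Sat  2309: Sat/Mon ✓  2310: Sun/Tue  2311: Mon/Wed  2312: Wed/Thu  2313: Thu/Sat  2314: Fri/Sun  2315: Sat/Mon ✓  2316: Mon/Tue  2317: Tue/Thu  2318: Wed/Fri  2319: Thu/Sat
Both conditions hold in: 2286, 2297, 2309, 2315 — 4.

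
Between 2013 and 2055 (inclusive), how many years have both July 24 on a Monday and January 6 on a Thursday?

Check each year's weekday for July 24 and January 6:
  2013: Wed/Sun  2014: Thu/Mon  2015: Fri/Tue  2016: Sun/Wed  2017: Mon/Fri  2018: Tue/Sat  2019: Wed/Sun  2020: Fri/Mon  2021: Sat/Wed  2022: Sun/Thu  2023: Mon/Fri  2024: Wed/Sat  2025: Thu/Mon  2026: Fri/Tue  …(15 more)…  2042: Thu/Mon  2043: Fri/Tue  2044: Sun/Wed  2045: Mon/Fri  2046: Tue/Sat  2047: Wed/Sun  2048: Fri/Mon  2049: Sat/Wed  2050: Sun/Thu  2051: Mon/Fri  2052: Wed/Sat  2053: Thu/Mon  2054: Fri/Tue  2055: Sat/Wed
Both conditions hold in: 2028 — 1.

1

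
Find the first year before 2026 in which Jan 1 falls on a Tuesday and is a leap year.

Jan 1 advances by 2 weekdays after a leap year and by 1 after a common year.
2026: Jan 1 is Thursday.
2025: Wednesday
2024: Monday (leap)
2023: Sunday
2022: Saturday
2021: Friday
2020: Wednesday (leap)
2019: Tuesday
2018: Monday
2017: Sunday
2016: Friday (leap)
2015: Thursday
2014: Wednesday
2013: Tuesday
2012: Sunday (leap)
2011: Saturday
2010: Friday
2009: Thursday
2008: Tuesday (leap)
2008 begins on a Tuesday and is a leap year.

2008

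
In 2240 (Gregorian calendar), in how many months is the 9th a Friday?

1

Check the 9th of each month of 2240: Jan 9: Thu, Feb 9: Sun, Mar 9: Mon, Apr 9: Thu, May 9: Sat, Jun 9: Tue, Jul 9: Thu, Aug 9: Sun, Sep 9: Wed, Oct 9: Fri, Nov 9: Mon, Dec 9: Wed.
Friday occurs in October — 1 month.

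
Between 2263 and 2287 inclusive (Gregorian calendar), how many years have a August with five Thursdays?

August has 31 days; it has five Thursdays when Thursday falls among the first (month-length − 28) days — i.e. when August 1 is one of Thursday/Wednesday/Tuesday.
August 1 by year: 2263:Sat 2264:Mon 2265:Tue✓ 2266:Wed✓ 2267:Thu✓ 2268:Sat 2269:Sun 2270:Mon 2271:Tue✓ 2272:Thu✓ 2273:Fri 2274:Sat 2275:Sun 2276:Tue✓ 2277:Wed✓ 2278:Thu✓ 2279:Fri 2280:Sun 2281:Mon 2282:Tue✓ 2283:Wed✓ 2284:Fri 2285:Sat 2286:Sun 2287:Mon
Years with five Thursdays: 2265, 2266, 2267, 2271, 2272, 2276, 2277, 2278, 2282, 2283 → 10.

10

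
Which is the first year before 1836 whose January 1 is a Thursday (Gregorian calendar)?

1835

Jan 1 advances by 2 weekdays after a leap year and by 1 after a common year.
1836: Jan 1 is Friday (leap).
1835: Thursday
1835 begins on a Thursday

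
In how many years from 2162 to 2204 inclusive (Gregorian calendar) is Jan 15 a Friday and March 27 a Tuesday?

0

Check each year's weekday for Jan 15 and March 27:
  2162: Fri/Sat  2163: Sat/Sun  2164: Sun/Tue  2165: Tue/Wed  2166: Wed/Thu  2167: Thu/Fri  2168: Fri/Sun  2169: Sun/Mon  2170: Mon/Tue  2171: Tue/Wed  2172: Wed/Fri  2173: Fri/Sat  2174: Sat/Sun  2175: Sun/Mon  …(15 more)…  2191: Sat/Sun  2192: Sun/Tue  2193: Tue/Wed  2194: Wed/Thu  2195: Thu/Fri  2196: Fri/Sun  2197: Sun/Mon  2198: Mon/Tue  2199: Tue/Wed  2200: Wed/Thu  2201: Thu/Fri  2202: Fri/Sat  2203: Sat/Sun  2204: Sun/Tue
Both conditions hold in: no year — 0.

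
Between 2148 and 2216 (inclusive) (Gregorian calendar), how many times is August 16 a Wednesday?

9

Track August 16's weekday year by year (advancing +1, or +2 across a Feb 29):
  2148: Fri  2149: Sat (+1)  2150: Sun (+1)  2151: Mon (+1)  2152: Wed (+2) ✓
  2153: Thu (+1)  2154: Fri (+1)  2155: Sat (+1)  2156: Mon (+2)  2157: Tue (+1)
  2158: Wed (+1) ✓  2159: Thu (+1)  2160: Sat (+2)  2161: Sun (+1)  … (41 more years) …
  2203: Tue (+1)  2204: Thu (+2)  2205: Fri (+1)  2206: Sat (+1)  2207: Sun (+1)
  2208: Tue (+2)  2209: Wed (+1) ✓  2210: Thu (+1)  2211: Fri (+1)  2212: Sun (+2)
  2213: Mon (+1)  2214: Tue (+1)  2215: Wed (+1) ✓  2216: Fri (+2)
Wednesday years: 2152, 2158, 2169, 2175, 2180, 2186, 2197, 2209, 2215 — 9 in total.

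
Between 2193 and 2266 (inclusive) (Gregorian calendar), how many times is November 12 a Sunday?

Track November 12's weekday year by year (advancing +1, or +2 across a Feb 29):
  2193: Tue  2194: Wed (+1)  2195: Thu (+1)  2196: Sat (+2)  2197: Sun (+1) ✓
  2198: Mon (+1)  2199: Tue (+1)  2200: Wed (+1)  2201: Thu (+1)  2202: Fri (+1)
  2203: Sat (+1)  2204: Mon (+2)  2205: Tue (+1)  2206: Wed (+1)  … (46 more years) …
  2253: Sat (+1)  2254: Sun (+1) ✓  2255: Mon (+1)  2256: Wed (+2)  2257: Thu (+1)
  2258: Fri (+1)  2259: Sat (+1)  2260: Mon (+2)  2261: Tue (+1)  2262: Wed (+1)
  2263: Thu (+1)  2264: Sat (+2)  2265: Sun (+1) ✓  2266: Mon (+1)
Sunday years: 2197, 2209, 2215, 2220, 2226, 2237, 2243, 2248, 2254, 2265 — 10 in total.

10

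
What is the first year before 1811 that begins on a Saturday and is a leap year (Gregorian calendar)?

1780

Jan 1 advances by 2 weekdays after a leap year and by 1 after a common year.
1811: Jan 1 is Tuesday.
1810: Monday
1809: Sunday
1808: Friday (leap)
1807: Thursday
1806: Wednesday
1805: Tuesday
1804: Sunday (leap)
1803: Saturday
1802: Friday
1801: Thursday
1800: Wednesday
1799: Tuesday
1798: Monday
1797: Sunday
1796: Friday (leap)
1795: Thursday
1794: Wednesday
1793: Tuesday
1792: Sunday (leap)
1791: Saturday
1790: Friday
1789: Thursday
1788: Tuesday (leap)
1787: Monday
1786: Sunday
1785: Saturday
1784: Thursday (leap)
1783: Wednesday
1782: Tuesday
1781: Monday
1780: Saturday (leap)
1780 begins on a Saturday and is a leap year.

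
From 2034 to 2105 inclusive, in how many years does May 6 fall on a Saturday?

Track May 6's weekday year by year (advancing +1, or +2 across a Feb 29):
  2034: Sat ✓  2035: Sun (+1)  2036: Tue (+2)  2037: Wed (+1)  2038: Thu (+1)
  2039: Fri (+1)  2040: Sun (+2)  2041: Mon (+1)  2042: Tue (+1)  2043: Wed (+1)
  2044: Fri (+2)  2045: Sat (+1) ✓  2046: Sun (+1)  2047: Mon (+1)  … (44 more years) …
  2092: Tue (+2)  2093: Wed (+1)  2094: Thu (+1)  2095: Fri (+1)  2096: Sun (+2)
  2097: Mon (+1)  2098: Tue (+1)  2099: Wed (+1)  2100: Thu (+1)  2101: Fri (+1)
  2102: Sat (+1) ✓  2103: Sun (+1)  2104: Tue (+2)  2105: Wed (+1)
Saturday years: 2034, 2045, 2051, 2056, 2062, 2073, 2079, 2084, 2090, 2102 — 10 in total.

10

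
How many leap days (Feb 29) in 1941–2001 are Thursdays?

2

Leap years in 1941–2001: 15 of them.
Feb 29 weekday advances by 5 (mod 7) from one leap year to the next four years later (or differs when a century non-leap intervenes).
Leap-day weekdays: 1944:Tue 1948:Sun 1952:Fri 1956:Wed 1960:Mon 1964:Sat 1968:Thu✓ 1972:Tue 1976:Sun 1980:Fri 1984:Wed 1988:Mon 1992:Sat 1996:Thu✓ 2000:Tue
Thursday: 1968, 1996 → 2.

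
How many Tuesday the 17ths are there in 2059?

1

Check the 17th of each month of 2059: Jan 17: Fri, Feb 17: Mon, Mar 17: Mon, Apr 17: Thu, May 17: Sat, Jun 17: Tue, Jul 17: Thu, Aug 17: Sun, Sep 17: Wed, Oct 17: Fri, Nov 17: Mon, Dec 17: Wed.
Tuesday occurs in June — 1 month.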